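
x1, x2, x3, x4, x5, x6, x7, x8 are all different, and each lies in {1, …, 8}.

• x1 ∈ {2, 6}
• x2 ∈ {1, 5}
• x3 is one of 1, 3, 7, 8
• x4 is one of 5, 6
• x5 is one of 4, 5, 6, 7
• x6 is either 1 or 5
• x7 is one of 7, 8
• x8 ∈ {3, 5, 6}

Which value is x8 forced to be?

The 8 variables together cover exactly {1, 2, 3, 4, 5, 6, 7, 8} — 8 values for 8 variables — and 2 appears only in x1's list, so x1 = 2.
The 7 still-open variables together cover exactly {1, 3, 4, 5, 6, 7, 8} — 7 values for 7 variables — and 4 appears only in x5's list, so x5 = 4.
x2 and x6 share exactly the 2 values {1, 5}; by pigeonhole those values go to them, so strike 1, 5 from x3, x4, x8.
x4's domain is down to {6}, so x4 = 6. Eliminate 6 elsewhere: x8.
So x8 = 3.

3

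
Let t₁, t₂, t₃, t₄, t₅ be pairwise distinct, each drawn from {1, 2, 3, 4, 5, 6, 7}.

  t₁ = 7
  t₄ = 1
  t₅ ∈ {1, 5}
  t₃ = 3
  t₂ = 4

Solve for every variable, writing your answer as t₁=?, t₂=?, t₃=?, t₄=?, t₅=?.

t₁ has just one choice, so t₁ = 7.
t₂'s domain is down to {4}, so t₂ = 4.
t₃'s domain is down to {3}, so t₃ = 3.
t₄'s domain is down to {1}, so t₄ = 1. Eliminate 1 elsewhere: t₅.
That leaves t₅ = 5.

t₁=7, t₂=4, t₃=3, t₄=1, t₅=5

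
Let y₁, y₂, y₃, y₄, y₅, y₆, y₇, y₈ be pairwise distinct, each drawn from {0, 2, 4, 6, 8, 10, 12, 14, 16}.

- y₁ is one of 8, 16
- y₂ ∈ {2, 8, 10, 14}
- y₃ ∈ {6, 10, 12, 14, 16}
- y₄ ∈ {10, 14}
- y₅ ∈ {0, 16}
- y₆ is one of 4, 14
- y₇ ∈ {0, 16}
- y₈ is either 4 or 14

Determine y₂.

2

y₅ and y₇ share exactly the 2 values {0, 16}; by pigeonhole those values go to them, so strike 0, 16 from y₁, y₃.
That leaves y₁ = 8. So y₂ can't be 8.
The 2 variables y₆ and y₈ are confined to {4, 14}, which locks those values in; drop them from y₂, y₃, y₄.
y₄'s domain is down to {10}, so y₄ = 10. Strike 10 from y₂, y₃.
So y₂ = 2.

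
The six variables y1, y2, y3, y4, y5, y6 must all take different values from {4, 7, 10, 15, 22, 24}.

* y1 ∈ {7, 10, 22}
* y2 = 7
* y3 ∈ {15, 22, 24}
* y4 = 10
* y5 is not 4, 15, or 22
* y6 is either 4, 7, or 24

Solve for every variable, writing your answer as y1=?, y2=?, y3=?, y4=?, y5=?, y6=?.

y2 must be 7 (only option left). Strike 7 from y1, y5, y6.
y4 has just one choice, so y4 = 10. So y1, y5 can't be 10.
That leaves y5 = 24. Strike 24 from y3, y6.
y6 has just one choice, so y6 = 4.
That leaves y1 = 22. Eliminate 22 elsewhere: y3.
y3 has just one choice, so y3 = 15.

y1=22, y2=7, y3=15, y4=10, y5=24, y6=4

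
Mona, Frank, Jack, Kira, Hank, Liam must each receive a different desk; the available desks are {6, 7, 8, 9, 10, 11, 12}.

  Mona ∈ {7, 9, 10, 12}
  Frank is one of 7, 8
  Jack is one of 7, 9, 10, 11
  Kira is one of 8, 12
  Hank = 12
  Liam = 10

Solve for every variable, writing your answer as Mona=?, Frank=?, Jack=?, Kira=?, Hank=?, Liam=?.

Hank's domain is down to {12}, so Hank = 12. Remove 12 from Mona, Kira.
That leaves Liam = 10. Eliminate 10 elsewhere: Mona, Jack.
Kira must be 8 (only option left). So Frank can't be 8.
Frank must be 7 (only option left). So Mona, Jack can't be 7.
Mona has just one choice, so Mona = 9. Strike 9 from Jack.
Jack must be 11 (only option left).

Mona=9, Frank=7, Jack=11, Kira=8, Hank=12, Liam=10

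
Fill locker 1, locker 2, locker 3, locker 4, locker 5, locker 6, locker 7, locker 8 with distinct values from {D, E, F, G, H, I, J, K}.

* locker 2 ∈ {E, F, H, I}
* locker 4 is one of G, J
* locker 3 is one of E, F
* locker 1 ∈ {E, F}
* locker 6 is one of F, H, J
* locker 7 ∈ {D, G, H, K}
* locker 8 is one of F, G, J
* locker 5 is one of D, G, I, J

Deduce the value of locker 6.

Among the 8 variables, K fits only locker 7 (and all 8 values in {D, E, F, G, H, I, J, K} must be used), so locker 7 = K.
The 7 still-open variables together cover exactly {D, E, F, G, H, I, J} — 7 values for 7 variables — and D appears only in locker 5's list, so locker 5 = D.
The 6 still-open variables draw from only 6 values {E, F, G, H, I, J}, so each is used; only locker 2 can be I, hence locker 2 = I.
Among the 5 still-open variables, H fits only locker 6 (and all 5 values in {E, F, G, H, J} must be used), so locker 6 = H.

H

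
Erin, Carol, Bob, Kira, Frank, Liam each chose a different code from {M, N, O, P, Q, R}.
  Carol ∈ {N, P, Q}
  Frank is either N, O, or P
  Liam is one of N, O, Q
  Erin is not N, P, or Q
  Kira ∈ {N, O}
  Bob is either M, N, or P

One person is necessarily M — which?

The 6 variables draw from only 6 values {M, N, O, P, Q, R}, so each is used; only Erin can be R, hence Erin = R.
The 5 still-open variables draw from only 5 values {M, N, O, P, Q}, so each is used; only Bob can be M, hence Bob = M.

Bob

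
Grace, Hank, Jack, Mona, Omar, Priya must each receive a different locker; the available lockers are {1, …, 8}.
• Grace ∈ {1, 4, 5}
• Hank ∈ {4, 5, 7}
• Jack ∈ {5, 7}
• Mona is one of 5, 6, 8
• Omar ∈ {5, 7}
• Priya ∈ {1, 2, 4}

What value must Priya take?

2

The 2 variables Jack and Omar are confined to {5, 7}, which locks those values in; drop them from Grace, Hank, Mona.
Hank must be 4 (only option left). Remove 4 from Grace, Priya.
Grace must be 1 (only option left). Eliminate 1 elsewhere: Priya.
So Priya = 2.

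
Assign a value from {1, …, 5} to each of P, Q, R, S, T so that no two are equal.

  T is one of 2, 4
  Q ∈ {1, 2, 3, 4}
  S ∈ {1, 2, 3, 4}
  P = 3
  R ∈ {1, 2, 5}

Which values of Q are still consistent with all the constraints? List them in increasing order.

1, 2, 4

P must be 3 (only option left). Remove 3 from Q, S.
The 4 still-open variables together cover exactly {1, 2, 4, 5} — 4 values for 4 variables — and 5 appears only in R's list, so R = 5.
No further eliminations apply; Q can still be any of 1, 2, 4.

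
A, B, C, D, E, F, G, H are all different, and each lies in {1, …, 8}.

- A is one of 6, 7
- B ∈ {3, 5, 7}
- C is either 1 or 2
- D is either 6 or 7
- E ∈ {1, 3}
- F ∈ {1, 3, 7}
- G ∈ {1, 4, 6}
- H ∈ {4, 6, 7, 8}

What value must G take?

4

The 8 variables draw from only 8 values {1, 2, 3, 4, 5, 6, 7, 8}, so each is used; only C can be 2, hence C = 2.
The 7 still-open variables draw from only 7 values {1, 3, 4, 5, 6, 7, 8}, so each is used; only B can be 5, hence B = 5.
The 6 still-open variables draw from only 6 values {1, 3, 4, 6, 7, 8}, so each is used; only H can be 8, hence H = 8.
Among the 5 still-open variables, 4 fits only G (and all 5 values in {1, 3, 4, 6, 7} must be used), so G = 4.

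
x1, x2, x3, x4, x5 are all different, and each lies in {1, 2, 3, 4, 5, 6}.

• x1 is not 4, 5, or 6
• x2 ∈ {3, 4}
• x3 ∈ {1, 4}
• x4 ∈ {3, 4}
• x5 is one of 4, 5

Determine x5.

5

The 5 variables together cover exactly {1, 2, 3, 4, 5} — 5 values for 5 variables — and 2 appears only in x1's list, so x1 = 2.
The 4 still-open variables draw from only 4 values {1, 3, 4, 5}, so each is used; only x3 can be 1, hence x3 = 1.
The 3 still-open variables together cover exactly {3, 4, 5} — 3 values for 3 variables — and 5 appears only in x5's list, so x5 = 5.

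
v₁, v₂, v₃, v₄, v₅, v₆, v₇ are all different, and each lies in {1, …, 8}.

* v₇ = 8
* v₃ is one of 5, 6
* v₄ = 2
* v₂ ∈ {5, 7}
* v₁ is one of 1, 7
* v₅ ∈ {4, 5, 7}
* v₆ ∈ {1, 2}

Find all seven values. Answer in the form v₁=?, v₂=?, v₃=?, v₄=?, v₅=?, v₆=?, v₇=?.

v₄ has just one choice, so v₄ = 2. Eliminate 2 elsewhere: v₆.
That leaves v₆ = 1. Remove 1 from v₁.
That leaves v₇ = 8.
That leaves v₁ = 7. So v₂, v₅ can't be 7.
v₂ must be 5 (only option left). So v₃, v₅ can't be 5.
v₃'s domain is down to {6}, so v₃ = 6.
v₅ has just one choice, so v₅ = 4.

v₁=7, v₂=5, v₃=6, v₄=2, v₅=4, v₆=1, v₇=8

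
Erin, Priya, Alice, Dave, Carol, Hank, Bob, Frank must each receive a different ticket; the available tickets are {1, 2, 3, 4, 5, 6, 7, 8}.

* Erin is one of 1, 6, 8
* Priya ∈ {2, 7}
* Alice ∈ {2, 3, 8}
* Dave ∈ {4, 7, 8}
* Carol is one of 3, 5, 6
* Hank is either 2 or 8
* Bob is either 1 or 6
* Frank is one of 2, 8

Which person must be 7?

The 8 variables together cover exactly {1, 2, 3, 4, 5, 6, 7, 8} — 8 values for 8 variables — and 4 appears only in Dave's list, so Dave = 4.
Among the 7 still-open variables, 5 fits only Carol (and all 7 values in {1, 2, 3, 5, 6, 7, 8} must be used), so Carol = 5.
The 6 still-open variables draw from only 6 values {1, 2, 3, 6, 7, 8}, so each is used; only Alice can be 3, hence Alice = 3.
The 5 still-open variables draw from only 5 values {1, 2, 6, 7, 8}, so each is used; only Priya can be 7, hence Priya = 7.

Priya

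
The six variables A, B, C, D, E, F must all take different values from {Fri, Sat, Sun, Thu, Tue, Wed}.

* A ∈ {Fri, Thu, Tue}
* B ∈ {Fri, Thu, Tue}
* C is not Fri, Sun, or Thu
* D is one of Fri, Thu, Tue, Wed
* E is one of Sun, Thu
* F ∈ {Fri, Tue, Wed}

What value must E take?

The 6 variables draw from only 6 values {Fri, Sat, Sun, Thu, Tue, Wed}, so each is used; only C can be Sat, hence C = Sat.
Among the 5 still-open variables, Sun fits only E (and all 5 values in {Fri, Sun, Thu, Tue, Wed} must be used), so E = Sun.

Sun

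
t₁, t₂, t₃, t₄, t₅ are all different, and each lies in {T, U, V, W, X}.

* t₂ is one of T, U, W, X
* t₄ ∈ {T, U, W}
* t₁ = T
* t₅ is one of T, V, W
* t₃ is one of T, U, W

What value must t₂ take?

t₁ has just one choice, so t₁ = T. Remove T from t₂, t₃, t₄, t₅.
Among the 4 still-open variables, V fits only t₅ (and all 4 values in {U, V, W, X} must be used), so t₅ = V.
Among the 3 still-open variables, X fits only t₂ (and all 3 values in {U, W, X} must be used), so t₂ = X.

X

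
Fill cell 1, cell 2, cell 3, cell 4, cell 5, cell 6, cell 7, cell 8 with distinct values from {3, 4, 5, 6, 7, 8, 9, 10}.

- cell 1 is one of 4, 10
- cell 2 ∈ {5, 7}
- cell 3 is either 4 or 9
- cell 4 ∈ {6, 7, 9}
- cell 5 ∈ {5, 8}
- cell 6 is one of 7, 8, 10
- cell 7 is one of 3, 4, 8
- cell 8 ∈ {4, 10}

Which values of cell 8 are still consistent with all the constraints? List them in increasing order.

4, 10

Among the 8 variables, 3 fits only cell 7 (and all 8 values in {3, 4, 5, 6, 7, 8, 9, 10} must be used), so cell 7 = 3.
Among the 7 still-open variables, 6 fits only cell 4 (and all 7 values in {4, 5, 6, 7, 8, 9, 10} must be used), so cell 4 = 6.
The 6 still-open variables draw from only 6 values {4, 5, 7, 8, 9, 10}, so each is used; only cell 3 can be 9, hence cell 3 = 9.
cell 1 and cell 8 share exactly the 2 values {4, 10}; by pigeonhole those values go to them, so strike 4, 10 from cell 6.
No further eliminations apply; cell 8 can still be any of 4, 10.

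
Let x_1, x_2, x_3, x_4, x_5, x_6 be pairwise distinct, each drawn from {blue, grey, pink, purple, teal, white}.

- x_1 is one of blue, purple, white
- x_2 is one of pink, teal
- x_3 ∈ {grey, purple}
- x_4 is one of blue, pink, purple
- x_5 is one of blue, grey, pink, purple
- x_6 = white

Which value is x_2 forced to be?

teal

x_6 has just one choice, so x_6 = white. So x_1 can't be white.
Among the 5 still-open variables, teal fits only x_2 (and all 5 values in {blue, grey, pink, purple, teal} must be used), so x_2 = teal.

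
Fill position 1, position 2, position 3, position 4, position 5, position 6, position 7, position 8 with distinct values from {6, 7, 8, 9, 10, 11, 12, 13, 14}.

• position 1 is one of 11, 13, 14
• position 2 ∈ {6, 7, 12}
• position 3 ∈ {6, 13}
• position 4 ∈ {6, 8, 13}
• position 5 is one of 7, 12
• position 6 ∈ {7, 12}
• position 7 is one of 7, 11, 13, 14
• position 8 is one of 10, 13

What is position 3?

Among the 8 variables, 8 fits only position 4 (and all 8 values in {6, 7, 8, 10, 11, 12, 13, 14} must be used), so position 4 = 8.
Among the 7 still-open variables, 10 fits only position 8 (and all 7 values in {6, 7, 10, 11, 12, 13, 14} must be used), so position 8 = 10.
The 2 variables position 5 and position 6 are confined to {7, 12}, which locks those values in; drop them from position 2, position 7.
That leaves position 2 = 6. Strike 6 from position 3.
So position 3 = 13.

13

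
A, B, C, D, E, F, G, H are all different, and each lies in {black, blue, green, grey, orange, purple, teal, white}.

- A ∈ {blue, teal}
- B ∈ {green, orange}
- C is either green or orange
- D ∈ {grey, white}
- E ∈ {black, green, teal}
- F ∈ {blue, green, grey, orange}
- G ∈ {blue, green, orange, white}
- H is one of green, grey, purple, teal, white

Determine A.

teal

The 8 variables draw from only 8 values {black, blue, green, grey, orange, purple, teal, white}, so each is used; only E can be black, hence E = black.
Among the 7 still-open variables, purple fits only H (and all 7 values in {blue, green, grey, orange, purple, teal, white} must be used), so H = purple.
The 6 still-open variables together cover exactly {blue, green, grey, orange, teal, white} — 6 values for 6 variables — and teal appears only in A's list, so A = teal.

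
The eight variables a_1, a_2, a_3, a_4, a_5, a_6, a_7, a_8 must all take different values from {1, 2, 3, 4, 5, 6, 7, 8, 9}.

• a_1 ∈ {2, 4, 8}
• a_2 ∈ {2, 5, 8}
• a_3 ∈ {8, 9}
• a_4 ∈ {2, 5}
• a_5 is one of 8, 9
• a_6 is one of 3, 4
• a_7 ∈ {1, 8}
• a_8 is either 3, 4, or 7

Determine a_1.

4

The 8 variables draw from only 8 values {1, 2, 3, 4, 5, 7, 8, 9}, so each is used; only a_7 can be 1, hence a_7 = 1.
The 7 still-open variables together cover exactly {2, 3, 4, 5, 7, 8, 9} — 7 values for 7 variables — and 7 appears only in a_8's list, so a_8 = 7.
The 6 still-open variables draw from only 6 values {2, 3, 4, 5, 8, 9}, so each is used; only a_6 can be 3, hence a_6 = 3.
The 5 still-open variables together cover exactly {2, 4, 5, 8, 9} — 5 values for 5 variables — and 4 appears only in a_1's list, so a_1 = 4.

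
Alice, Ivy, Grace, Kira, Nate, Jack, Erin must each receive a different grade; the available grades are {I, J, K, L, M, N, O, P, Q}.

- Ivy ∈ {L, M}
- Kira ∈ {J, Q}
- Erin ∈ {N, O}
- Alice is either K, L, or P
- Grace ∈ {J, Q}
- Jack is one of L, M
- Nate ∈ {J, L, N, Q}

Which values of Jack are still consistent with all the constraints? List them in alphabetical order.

The 2 variables Ivy and Jack are confined to {L, M}, which locks those values in; drop them from Alice, Nate.
The 2 variables Grace and Kira are confined to {J, Q}, which locks those values in; drop them from Nate.
Nate's domain is down to {N}, so Nate = N. Remove N from Erin.
Erin must be O (only option left).
No further eliminations apply; Jack can still be any of L, M.

L, M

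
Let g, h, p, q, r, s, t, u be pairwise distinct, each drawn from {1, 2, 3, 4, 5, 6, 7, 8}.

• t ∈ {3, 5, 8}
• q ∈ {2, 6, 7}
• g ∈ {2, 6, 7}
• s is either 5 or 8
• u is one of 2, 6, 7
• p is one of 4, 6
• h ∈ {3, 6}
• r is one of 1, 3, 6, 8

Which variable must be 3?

h

The 8 variables draw from only 8 values {1, 2, 3, 4, 5, 6, 7, 8}, so each is used; only r can be 1, hence r = 1.
The 7 still-open variables together cover exactly {2, 3, 4, 5, 6, 7, 8} — 7 values for 7 variables — and 4 appears only in p's list, so p = 4.
g, q, u between them cover only {2, 6, 7} — a naked triple. Remove those values from h.
So 3 goes to h.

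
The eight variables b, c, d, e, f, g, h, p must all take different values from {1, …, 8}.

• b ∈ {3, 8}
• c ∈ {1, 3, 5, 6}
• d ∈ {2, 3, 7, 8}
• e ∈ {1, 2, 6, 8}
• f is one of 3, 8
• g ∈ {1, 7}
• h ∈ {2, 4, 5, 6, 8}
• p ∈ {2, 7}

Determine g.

The 8 variables together cover exactly {1, 2, 3, 4, 5, 6, 7, 8} — 8 values for 8 variables — and 4 appears only in h's list, so h = 4.
Among the 7 still-open variables, 5 fits only c (and all 7 values in {1, 2, 3, 5, 6, 7, 8} must be used), so c = 5.
The 6 still-open variables together cover exactly {1, 2, 3, 6, 7, 8} — 6 values for 6 variables — and 6 appears only in e's list, so e = 6.
The 5 still-open variables together cover exactly {1, 2, 3, 7, 8} — 5 values for 5 variables — and 1 appears only in g's list, so g = 1.

1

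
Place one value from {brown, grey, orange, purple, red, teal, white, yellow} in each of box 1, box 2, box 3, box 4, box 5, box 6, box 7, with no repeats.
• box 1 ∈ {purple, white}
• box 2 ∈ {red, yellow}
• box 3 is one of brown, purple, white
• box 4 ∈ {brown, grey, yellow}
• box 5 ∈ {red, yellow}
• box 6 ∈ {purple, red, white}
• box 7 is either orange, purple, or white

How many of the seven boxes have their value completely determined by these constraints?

The 7 variables draw from only 7 values {brown, grey, orange, purple, red, white, yellow}, so each is used; only box 4 can be grey, hence box 4 = grey.
The 6 still-open variables together cover exactly {brown, orange, purple, red, white, yellow} — 6 values for 6 variables — and brown appears only in box 3's list, so box 3 = brown.
The 5 still-open variables together cover exactly {orange, purple, red, white, yellow} — 5 values for 5 variables — and orange appears only in box 7's list, so box 7 = orange.
The 2 variables box 2 and box 5 are confined to {red, yellow}, which locks those values in; drop them from box 6.
Determined: box 3=brown, box 4=grey, box 7=orange. The other boxes each still have more than one consistent value. That makes 3.

3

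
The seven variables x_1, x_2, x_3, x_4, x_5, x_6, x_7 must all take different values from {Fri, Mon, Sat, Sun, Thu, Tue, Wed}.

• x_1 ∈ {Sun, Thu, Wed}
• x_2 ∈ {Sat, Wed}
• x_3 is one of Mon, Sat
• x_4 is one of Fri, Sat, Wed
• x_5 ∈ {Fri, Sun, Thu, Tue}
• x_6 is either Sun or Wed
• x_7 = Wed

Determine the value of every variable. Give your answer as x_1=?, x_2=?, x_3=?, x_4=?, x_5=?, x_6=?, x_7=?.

x_1=Thu, x_2=Sat, x_3=Mon, x_4=Fri, x_5=Tue, x_6=Sun, x_7=Wed

x_7's domain is down to {Wed}, so x_7 = Wed. Strike Wed from x_1, x_2, x_4, x_6.
x_2 must be Sat (only option left). Strike Sat from x_3, x_4.
That leaves x_3 = Mon.
x_4 has just one choice, so x_4 = Fri. Eliminate Fri elsewhere: x_5.
That leaves x_6 = Sun. So x_1, x_5 can't be Sun.
x_1 must be Thu (only option left). Eliminate Thu elsewhere: x_5.
x_5's domain is down to {Tue}, so x_5 = Tue.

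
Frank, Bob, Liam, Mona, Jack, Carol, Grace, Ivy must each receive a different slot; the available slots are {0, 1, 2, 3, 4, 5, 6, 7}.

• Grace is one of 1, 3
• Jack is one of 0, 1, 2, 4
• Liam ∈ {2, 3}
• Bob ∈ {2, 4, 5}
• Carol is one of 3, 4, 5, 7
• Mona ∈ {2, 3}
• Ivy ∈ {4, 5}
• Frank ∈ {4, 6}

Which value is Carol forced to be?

The 8 variables draw from only 8 values {0, 1, 2, 3, 4, 5, 6, 7}, so each is used; only Jack can be 0, hence Jack = 0.
The 7 still-open variables draw from only 7 values {1, 2, 3, 4, 5, 6, 7}, so each is used; only Grace can be 1, hence Grace = 1.
Among the 6 still-open variables, 6 fits only Frank (and all 6 values in {2, 3, 4, 5, 6, 7} must be used), so Frank = 6.
Among the 5 still-open variables, 7 fits only Carol (and all 5 values in {2, 3, 4, 5, 7} must be used), so Carol = 7.

7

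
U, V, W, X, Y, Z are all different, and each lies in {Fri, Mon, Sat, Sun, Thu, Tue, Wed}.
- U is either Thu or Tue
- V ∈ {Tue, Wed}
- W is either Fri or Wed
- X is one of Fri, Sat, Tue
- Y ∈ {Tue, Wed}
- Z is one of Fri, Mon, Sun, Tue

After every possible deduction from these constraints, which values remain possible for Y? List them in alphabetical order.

Tue, Wed

V and Y between them cover only {Tue, Wed} — a naked pair. Remove those values from U, W, X, Z.
U has just one choice, so U = Thu.
W has just one choice, so W = Fri. So X, Z can't be Fri.
X's domain is down to {Sat}, so X = Sat.
No further eliminations apply; Y can still be any of Tue, Wed.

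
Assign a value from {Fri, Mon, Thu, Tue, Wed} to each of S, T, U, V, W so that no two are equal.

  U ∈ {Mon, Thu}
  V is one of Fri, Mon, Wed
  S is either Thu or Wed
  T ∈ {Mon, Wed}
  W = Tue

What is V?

W has just one choice, so W = Tue.
The 4 still-open variables draw from only 4 values {Fri, Mon, Thu, Wed}, so each is used; only V can be Fri, hence V = Fri.

Fri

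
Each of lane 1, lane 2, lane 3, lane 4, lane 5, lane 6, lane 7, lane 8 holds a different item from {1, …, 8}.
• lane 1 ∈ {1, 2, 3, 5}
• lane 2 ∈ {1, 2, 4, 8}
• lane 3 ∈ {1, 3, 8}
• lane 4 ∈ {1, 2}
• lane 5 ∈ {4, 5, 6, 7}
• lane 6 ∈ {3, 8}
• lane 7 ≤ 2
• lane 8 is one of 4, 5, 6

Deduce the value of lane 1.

5

The 8 variables draw from only 8 values {1, 2, 3, 4, 5, 6, 7, 8}, so each is used; only lane 5 can be 7, hence lane 5 = 7.
The 7 still-open variables together cover exactly {1, 2, 3, 4, 5, 6, 8} — 7 values for 7 variables — and 6 appears only in lane 8's list, so lane 8 = 6.
The 6 still-open variables together cover exactly {1, 2, 3, 4, 5, 8} — 6 values for 6 variables — and 4 appears only in lane 2's list, so lane 2 = 4.
The 5 still-open variables together cover exactly {1, 2, 3, 5, 8} — 5 values for 5 variables — and 5 appears only in lane 1's list, so lane 1 = 5.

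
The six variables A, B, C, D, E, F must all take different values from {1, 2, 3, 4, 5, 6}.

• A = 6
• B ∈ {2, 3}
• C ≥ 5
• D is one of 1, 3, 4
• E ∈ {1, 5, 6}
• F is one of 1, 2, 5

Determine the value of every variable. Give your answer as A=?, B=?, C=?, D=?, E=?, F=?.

A's domain is down to {6}, so A = 6. So C, E can't be 6.
That leaves C = 5. So E, F can't be 5.
E has just one choice, so E = 1. So D, F can't be 1.
F has just one choice, so F = 2. Eliminate 2 elsewhere: B.
B must be 3 (only option left). Remove 3 from D.
D has just one choice, so D = 4.

A=6, B=3, C=5, D=4, E=1, F=2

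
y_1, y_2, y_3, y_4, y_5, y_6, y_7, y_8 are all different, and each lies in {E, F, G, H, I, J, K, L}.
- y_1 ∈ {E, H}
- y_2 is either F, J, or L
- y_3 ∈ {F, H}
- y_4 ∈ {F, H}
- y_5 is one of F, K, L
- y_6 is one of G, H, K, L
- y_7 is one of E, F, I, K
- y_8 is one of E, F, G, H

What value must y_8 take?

The 8 variables together cover exactly {E, F, G, H, I, J, K, L} — 8 values for 8 variables — and I appears only in y_7's list, so y_7 = I.
The 7 still-open variables together cover exactly {E, F, G, H, J, K, L} — 7 values for 7 variables — and J appears only in y_2's list, so y_2 = J.
The 2 variables y_3 and y_4 are confined to {F, H}, which locks those values in; drop them from y_1, y_5, y_6, y_8.
y_1 must be E (only option left). Remove E from y_8.
So y_8 = G.

G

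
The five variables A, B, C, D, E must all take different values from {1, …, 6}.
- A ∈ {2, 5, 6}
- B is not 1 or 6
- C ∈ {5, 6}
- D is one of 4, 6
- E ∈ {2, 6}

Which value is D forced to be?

The 5 variables together cover exactly {2, 3, 4, 5, 6} — 5 values for 5 variables — and 3 appears only in B's list, so B = 3.
The 4 still-open variables draw from only 4 values {2, 4, 5, 6}, so each is used; only D can be 4, hence D = 4.

4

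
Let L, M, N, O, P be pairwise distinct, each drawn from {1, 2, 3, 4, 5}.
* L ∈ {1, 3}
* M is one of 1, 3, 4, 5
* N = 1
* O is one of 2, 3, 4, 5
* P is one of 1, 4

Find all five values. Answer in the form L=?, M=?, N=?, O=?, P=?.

L=3, M=5, N=1, O=2, P=4

N must be 1 (only option left). Remove 1 from L, M, P.
P has just one choice, so P = 4. Remove 4 from M, O.
L has just one choice, so L = 3. Eliminate 3 elsewhere: M, O.
M has just one choice, so M = 5. Strike 5 from O.
O's domain is down to {2}, so O = 2.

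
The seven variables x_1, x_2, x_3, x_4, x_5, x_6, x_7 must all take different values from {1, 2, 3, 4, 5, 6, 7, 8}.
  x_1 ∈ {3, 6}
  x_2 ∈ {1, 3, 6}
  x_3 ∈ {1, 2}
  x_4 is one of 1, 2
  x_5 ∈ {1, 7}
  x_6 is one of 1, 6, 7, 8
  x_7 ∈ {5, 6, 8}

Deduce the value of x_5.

7

Among the 7 variables, 5 fits only x_7 (and all 7 values in {1, 2, 3, 5, 6, 7, 8} must be used), so x_7 = 5.
Among the 6 still-open variables, 8 fits only x_6 (and all 6 values in {1, 2, 3, 6, 7, 8} must be used), so x_6 = 8.
The 5 still-open variables draw from only 5 values {1, 2, 3, 6, 7}, so each is used; only x_5 can be 7, hence x_5 = 7.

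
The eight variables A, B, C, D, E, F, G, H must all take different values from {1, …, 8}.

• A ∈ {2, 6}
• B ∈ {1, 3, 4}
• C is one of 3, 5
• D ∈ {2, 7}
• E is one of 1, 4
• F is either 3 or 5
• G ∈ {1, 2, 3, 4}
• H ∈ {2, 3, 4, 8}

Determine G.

2

Among the 8 variables, 6 fits only A (and all 8 values in {1, 2, 3, 4, 5, 6, 7, 8} must be used), so A = 6.
The 7 still-open variables together cover exactly {1, 2, 3, 4, 5, 7, 8} — 7 values for 7 variables — and 7 appears only in D's list, so D = 7.
Among the 6 still-open variables, 8 fits only H (and all 6 values in {1, 2, 3, 4, 5, 8} must be used), so H = 8.
Among the 5 still-open variables, 2 fits only G (and all 5 values in {1, 2, 3, 4, 5} must be used), so G = 2.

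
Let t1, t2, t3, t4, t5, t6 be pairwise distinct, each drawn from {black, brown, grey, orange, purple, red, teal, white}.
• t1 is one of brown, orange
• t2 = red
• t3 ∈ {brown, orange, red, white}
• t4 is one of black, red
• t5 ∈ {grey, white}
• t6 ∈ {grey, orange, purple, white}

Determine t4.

t2's domain is down to {red}, so t2 = red. So t3, t4 can't be red.
So t4 = black.

black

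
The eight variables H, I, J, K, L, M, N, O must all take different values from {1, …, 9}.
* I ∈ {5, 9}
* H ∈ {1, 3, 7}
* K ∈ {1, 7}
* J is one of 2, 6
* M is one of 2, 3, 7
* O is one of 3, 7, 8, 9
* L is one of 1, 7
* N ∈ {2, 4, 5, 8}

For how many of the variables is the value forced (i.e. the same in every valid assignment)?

3

K and L share exactly the 2 values {1, 7}; by pigeonhole those values go to them, so strike 1, 7 from H, M, O.
H's domain is down to {3}, so H = 3. Eliminate 3 elsewhere: M, O.
That leaves M = 2. Remove 2 from J, N.
J has just one choice, so J = 6.
Determined: H=3, J=6, M=2. The other variables each still have more than one consistent value. That makes 3.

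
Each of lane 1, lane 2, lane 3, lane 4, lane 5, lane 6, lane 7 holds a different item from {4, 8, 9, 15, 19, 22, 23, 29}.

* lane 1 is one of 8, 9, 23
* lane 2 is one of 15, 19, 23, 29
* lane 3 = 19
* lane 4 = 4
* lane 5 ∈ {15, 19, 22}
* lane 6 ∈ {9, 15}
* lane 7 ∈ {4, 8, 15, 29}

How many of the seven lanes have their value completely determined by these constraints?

lane 3's domain is down to {19}, so lane 3 = 19. Eliminate 19 elsewhere: lane 2, lane 5.
lane 4 has just one choice, so lane 4 = 4. Strike 4 from lane 7.
Determined: lane 3=19, lane 4=4. The other lanes each still have more than one consistent value. That makes 2.

2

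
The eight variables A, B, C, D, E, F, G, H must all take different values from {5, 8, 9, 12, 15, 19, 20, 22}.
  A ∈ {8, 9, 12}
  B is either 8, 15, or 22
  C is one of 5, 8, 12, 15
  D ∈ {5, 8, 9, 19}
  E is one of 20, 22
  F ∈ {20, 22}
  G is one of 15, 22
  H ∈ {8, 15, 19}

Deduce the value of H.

E and F share exactly the 2 values {20, 22}; by pigeonhole those values go to them, so strike 20, 22 from B, G.
G's domain is down to {15}, so G = 15. Strike 15 from B, C, H.
B must be 8 (only option left). Remove 8 from A, C, D, H.
So H = 19.

19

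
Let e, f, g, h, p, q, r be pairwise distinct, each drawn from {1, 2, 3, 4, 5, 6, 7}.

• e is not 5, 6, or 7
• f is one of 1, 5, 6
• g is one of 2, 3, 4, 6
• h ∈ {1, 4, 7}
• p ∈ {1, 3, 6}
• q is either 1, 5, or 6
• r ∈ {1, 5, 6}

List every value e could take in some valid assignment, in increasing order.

2, 4

The 7 variables draw from only 7 values {1, 2, 3, 4, 5, 6, 7}, so each is used; only h can be 7, hence h = 7.
The 3 variables f, q, r are confined to {1, 5, 6}, which locks those values in; drop them from e, g, p.
p has just one choice, so p = 3. Remove 3 from e, g.
No further eliminations apply; e can still be any of 2, 4.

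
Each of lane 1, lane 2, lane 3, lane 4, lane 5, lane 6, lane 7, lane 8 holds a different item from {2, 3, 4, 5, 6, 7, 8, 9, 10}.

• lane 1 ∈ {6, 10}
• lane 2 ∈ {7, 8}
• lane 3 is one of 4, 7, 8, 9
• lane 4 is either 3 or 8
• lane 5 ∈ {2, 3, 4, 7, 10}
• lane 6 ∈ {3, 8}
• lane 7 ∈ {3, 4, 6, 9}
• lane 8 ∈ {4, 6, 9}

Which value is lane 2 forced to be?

7

The 8 variables together cover exactly {2, 3, 4, 6, 7, 8, 9, 10} — 8 values for 8 variables — and 2 appears only in lane 5's list, so lane 5 = 2.
The 7 still-open variables together cover exactly {3, 4, 6, 7, 8, 9, 10} — 7 values for 7 variables — and 10 appears only in lane 1's list, so lane 1 = 10.
lane 4 and lane 6 share exactly the 2 values {3, 8}; by pigeonhole those values go to them, so strike 3, 8 from lane 2, lane 3, lane 7.
So lane 2 = 7.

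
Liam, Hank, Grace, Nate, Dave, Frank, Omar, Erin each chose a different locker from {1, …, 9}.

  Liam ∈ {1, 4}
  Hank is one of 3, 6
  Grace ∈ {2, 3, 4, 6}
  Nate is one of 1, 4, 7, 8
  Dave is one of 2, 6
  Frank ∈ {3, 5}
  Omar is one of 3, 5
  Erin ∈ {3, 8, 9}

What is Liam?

Frank and Omar between them cover only {3, 5} — a naked pair. Remove those values from Hank, Grace, Erin.
Hank must be 6 (only option left). So Grace, Dave can't be 6.
That leaves Dave = 2. So Grace can't be 2.
Grace's domain is down to {4}, so Grace = 4. Strike 4 from Liam, Nate.
So Liam = 1.

1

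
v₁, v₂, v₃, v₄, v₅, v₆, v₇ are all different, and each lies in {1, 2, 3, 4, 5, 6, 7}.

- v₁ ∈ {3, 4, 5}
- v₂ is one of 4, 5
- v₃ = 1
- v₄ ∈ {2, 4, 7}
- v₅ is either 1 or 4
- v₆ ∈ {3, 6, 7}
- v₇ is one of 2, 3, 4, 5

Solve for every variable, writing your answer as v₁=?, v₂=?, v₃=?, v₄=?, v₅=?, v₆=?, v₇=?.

v₁=3, v₂=5, v₃=1, v₄=7, v₅=4, v₆=6, v₇=2

v₃ has just one choice, so v₃ = 1. Eliminate 1 elsewhere: v₅.
That leaves v₅ = 4. Strike 4 from v₁, v₂, v₄, v₇.
v₂ has just one choice, so v₂ = 5. Eliminate 5 elsewhere: v₁, v₇.
v₁ has just one choice, so v₁ = 3. Remove 3 from v₆, v₇.
That leaves v₇ = 2. Strike 2 from v₄.
v₄ has just one choice, so v₄ = 7. Remove 7 from v₆.
v₆'s domain is down to {6}, so v₆ = 6.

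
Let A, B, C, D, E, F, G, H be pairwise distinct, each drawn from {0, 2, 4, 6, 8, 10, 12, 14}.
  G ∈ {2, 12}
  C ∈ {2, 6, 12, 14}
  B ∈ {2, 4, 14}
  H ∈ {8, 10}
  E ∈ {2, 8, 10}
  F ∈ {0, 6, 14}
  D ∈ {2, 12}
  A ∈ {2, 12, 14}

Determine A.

The 8 variables together cover exactly {0, 2, 4, 6, 8, 10, 12, 14} — 8 values for 8 variables — and 0 appears only in F's list, so F = 0.
Among the 7 still-open variables, 4 fits only B (and all 7 values in {2, 4, 6, 8, 10, 12, 14} must be used), so B = 4.
The 6 still-open variables together cover exactly {2, 6, 8, 10, 12, 14} — 6 values for 6 variables — and 6 appears only in C's list, so C = 6.
Among the 5 still-open variables, 14 fits only A (and all 5 values in {2, 8, 10, 12, 14} must be used), so A = 14.

14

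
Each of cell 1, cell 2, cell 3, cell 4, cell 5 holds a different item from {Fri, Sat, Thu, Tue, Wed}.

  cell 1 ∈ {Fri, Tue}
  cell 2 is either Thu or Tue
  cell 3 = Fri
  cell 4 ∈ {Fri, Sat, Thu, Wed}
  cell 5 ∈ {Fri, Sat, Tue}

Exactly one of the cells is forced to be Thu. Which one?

cell 2

cell 3 must be Fri (only option left). So cell 1, cell 4, cell 5 can't be Fri.
cell 1 must be Tue (only option left). Strike Tue from cell 2, cell 5.
So Thu goes to cell 2.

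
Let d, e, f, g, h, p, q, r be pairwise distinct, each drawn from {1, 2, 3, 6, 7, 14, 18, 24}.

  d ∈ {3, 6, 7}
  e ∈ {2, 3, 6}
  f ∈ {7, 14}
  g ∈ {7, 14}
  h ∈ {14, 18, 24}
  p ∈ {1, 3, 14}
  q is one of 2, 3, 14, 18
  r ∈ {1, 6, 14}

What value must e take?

2

The 8 variables together cover exactly {1, 2, 3, 6, 7, 14, 18, 24} — 8 values for 8 variables — and 24 appears only in h's list, so h = 24.
The 7 still-open variables draw from only 7 values {1, 2, 3, 6, 7, 14, 18}, so each is used; only q can be 18, hence q = 18.
The 6 still-open variables together cover exactly {1, 2, 3, 6, 7, 14} — 6 values for 6 variables — and 2 appears only in e's list, so e = 2.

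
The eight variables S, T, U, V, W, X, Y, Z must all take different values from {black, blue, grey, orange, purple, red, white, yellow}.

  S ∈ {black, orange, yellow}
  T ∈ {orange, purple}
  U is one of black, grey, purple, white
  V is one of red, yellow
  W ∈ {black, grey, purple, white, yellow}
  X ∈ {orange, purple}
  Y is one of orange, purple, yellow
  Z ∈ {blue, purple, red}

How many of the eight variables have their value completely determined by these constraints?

4

The 8 variables together cover exactly {black, blue, grey, orange, purple, red, white, yellow} — 8 values for 8 variables — and blue appears only in Z's list, so Z = blue.
The 7 still-open variables draw from only 7 values {black, grey, orange, purple, red, white, yellow}, so each is used; only V can be red, hence V = red.
T and X share exactly the 2 values {orange, purple}; by pigeonhole those values go to them, so strike orange, purple from S, U, W, Y.
Y must be yellow (only option left). So S, W can't be yellow.
S has just one choice, so S = black. Strike black from U, W.
Determined: S=black, V=red, Y=yellow, Z=blue. The other variables each still have more than one consistent value. That makes 4.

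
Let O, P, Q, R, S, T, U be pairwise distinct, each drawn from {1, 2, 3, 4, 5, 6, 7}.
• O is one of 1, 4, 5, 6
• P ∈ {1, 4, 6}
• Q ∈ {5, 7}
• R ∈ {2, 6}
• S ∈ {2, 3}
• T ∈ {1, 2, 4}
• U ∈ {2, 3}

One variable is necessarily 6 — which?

R

The 7 variables together cover exactly {1, 2, 3, 4, 5, 6, 7} — 7 values for 7 variables — and 7 appears only in Q's list, so Q = 7.
Among the 6 still-open variables, 5 fits only O (and all 6 values in {1, 2, 3, 4, 5, 6} must be used), so O = 5.
S and U share exactly the 2 values {2, 3}; by pigeonhole those values go to them, so strike 2, 3 from R, T.
So 6 goes to R.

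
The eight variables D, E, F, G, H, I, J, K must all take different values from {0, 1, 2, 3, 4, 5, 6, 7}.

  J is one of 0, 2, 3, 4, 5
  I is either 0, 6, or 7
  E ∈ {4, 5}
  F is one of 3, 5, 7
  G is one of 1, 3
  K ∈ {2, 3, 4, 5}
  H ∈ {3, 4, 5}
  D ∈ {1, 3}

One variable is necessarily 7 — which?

F

Among the 8 variables, 6 fits only I (and all 8 values in {0, 1, 2, 3, 4, 5, 6, 7} must be used), so I = 6.
Among the 7 still-open variables, 0 fits only J (and all 7 values in {0, 1, 2, 3, 4, 5, 7} must be used), so J = 0.
Among the 6 still-open variables, 2 fits only K (and all 6 values in {1, 2, 3, 4, 5, 7} must be used), so K = 2.
Among the 5 still-open variables, 7 fits only F (and all 5 values in {1, 3, 4, 5, 7} must be used), so F = 7.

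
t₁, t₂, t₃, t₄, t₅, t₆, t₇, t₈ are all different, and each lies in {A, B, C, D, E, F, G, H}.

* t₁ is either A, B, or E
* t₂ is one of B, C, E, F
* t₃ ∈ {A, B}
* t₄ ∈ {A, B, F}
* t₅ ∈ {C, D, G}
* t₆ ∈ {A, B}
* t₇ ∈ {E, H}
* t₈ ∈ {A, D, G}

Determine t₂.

The 8 variables draw from only 8 values {A, B, C, D, E, F, G, H}, so each is used; only t₇ can be H, hence t₇ = H.
t₃ and t₆ between them cover only {A, B} — a naked pair. Remove those values from t₁, t₂, t₄, t₈.
That leaves t₁ = E. So t₂ can't be E.
That leaves t₄ = F. So t₂ can't be F.
So t₂ = C.

C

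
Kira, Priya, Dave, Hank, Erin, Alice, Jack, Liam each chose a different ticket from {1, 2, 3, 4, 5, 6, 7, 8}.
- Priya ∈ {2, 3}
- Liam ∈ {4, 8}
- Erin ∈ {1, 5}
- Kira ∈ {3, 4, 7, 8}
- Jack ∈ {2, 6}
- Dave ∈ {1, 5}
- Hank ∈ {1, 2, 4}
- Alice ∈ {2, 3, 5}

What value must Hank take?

4

Among the 8 variables, 6 fits only Jack (and all 8 values in {1, 2, 3, 4, 5, 6, 7, 8} must be used), so Jack = 6.
The 7 still-open variables together cover exactly {1, 2, 3, 4, 5, 7, 8} — 7 values for 7 variables — and 7 appears only in Kira's list, so Kira = 7.
Among the 6 still-open variables, 8 fits only Liam (and all 6 values in {1, 2, 3, 4, 5, 8} must be used), so Liam = 8.
The 5 still-open variables together cover exactly {1, 2, 3, 4, 5} — 5 values for 5 variables — and 4 appears only in Hank's list, so Hank = 4.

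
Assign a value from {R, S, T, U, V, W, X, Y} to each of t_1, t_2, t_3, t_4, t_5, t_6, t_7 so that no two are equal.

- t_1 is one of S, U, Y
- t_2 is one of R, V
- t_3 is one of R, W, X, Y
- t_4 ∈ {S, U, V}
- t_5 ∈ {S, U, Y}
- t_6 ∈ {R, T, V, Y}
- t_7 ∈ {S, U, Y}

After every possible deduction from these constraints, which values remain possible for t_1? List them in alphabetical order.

t_1, t_5, t_7 share exactly the 3 values {S, U, Y}; by pigeonhole those values go to them, so strike S, U, Y from t_3, t_4, t_6.
t_4's domain is down to {V}, so t_4 = V. Eliminate V elsewhere: t_2, t_6.
t_2 must be R (only option left). Remove R from t_3, t_6.
t_6 must be T (only option left).
No further eliminations apply; t_1 can still be any of S, U, Y.

S, U, Y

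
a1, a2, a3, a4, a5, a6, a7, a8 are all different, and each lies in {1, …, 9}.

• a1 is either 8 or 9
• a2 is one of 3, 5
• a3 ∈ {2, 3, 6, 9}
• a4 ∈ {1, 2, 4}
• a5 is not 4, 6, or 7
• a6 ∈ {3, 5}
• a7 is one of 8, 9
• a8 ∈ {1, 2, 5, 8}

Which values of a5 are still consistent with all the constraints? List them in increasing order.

The 8 variables draw from only 8 values {1, 2, 3, 4, 5, 6, 8, 9}, so each is used; only a4 can be 4, hence a4 = 4.
The 7 still-open variables together cover exactly {1, 2, 3, 5, 6, 8, 9} — 7 values for 7 variables — and 6 appears only in a3's list, so a3 = 6.
a1 and a7 between them cover only {8, 9} — a naked pair. Remove those values from a5, a8.
a2 and a6 share exactly the 2 values {3, 5}; by pigeonhole those values go to them, so strike 3, 5 from a5, a8.
No further eliminations apply; a5 can still be any of 1, 2.

1, 2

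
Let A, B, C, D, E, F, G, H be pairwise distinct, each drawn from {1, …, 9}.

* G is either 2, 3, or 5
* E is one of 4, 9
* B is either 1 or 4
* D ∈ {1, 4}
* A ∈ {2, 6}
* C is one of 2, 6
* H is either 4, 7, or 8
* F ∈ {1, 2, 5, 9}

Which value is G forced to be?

A and C share exactly the 2 values {2, 6}; by pigeonhole those values go to them, so strike 2, 6 from F, G.
The 2 variables B and D are confined to {1, 4}, which locks those values in; drop them from E, F, H.
E has just one choice, so E = 9. Eliminate 9 elsewhere: F.
F has just one choice, so F = 5. Eliminate 5 elsewhere: G.
So G = 3.

3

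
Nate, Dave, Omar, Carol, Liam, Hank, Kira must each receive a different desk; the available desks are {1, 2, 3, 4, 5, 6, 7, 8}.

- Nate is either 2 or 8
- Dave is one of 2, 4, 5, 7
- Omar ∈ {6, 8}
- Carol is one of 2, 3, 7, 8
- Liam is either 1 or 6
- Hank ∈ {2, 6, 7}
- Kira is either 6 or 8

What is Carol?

3

The 2 variables Omar and Kira are confined to {6, 8}, which locks those values in; drop them from Nate, Carol, Liam, Hank.
Nate has just one choice, so Nate = 2. So Dave, Carol, Hank can't be 2.
That leaves Liam = 1.
That leaves Hank = 7. So Dave, Carol can't be 7.
So Carol = 3.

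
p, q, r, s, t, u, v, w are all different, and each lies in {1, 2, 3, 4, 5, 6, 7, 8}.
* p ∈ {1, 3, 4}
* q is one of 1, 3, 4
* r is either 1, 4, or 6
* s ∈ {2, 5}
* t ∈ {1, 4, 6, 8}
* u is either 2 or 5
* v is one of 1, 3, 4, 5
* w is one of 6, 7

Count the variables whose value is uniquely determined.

3

The 8 variables together cover exactly {1, 2, 3, 4, 5, 6, 7, 8} — 8 values for 8 variables — and 7 appears only in w's list, so w = 7.
Among the 7 still-open variables, 8 fits only t (and all 7 values in {1, 2, 3, 4, 5, 6, 8} must be used), so t = 8.
The 6 still-open variables together cover exactly {1, 2, 3, 4, 5, 6} — 6 values for 6 variables — and 6 appears only in r's list, so r = 6.
s and u between them cover only {2, 5} — a naked pair. Remove those values from v.
Determined: r=6, t=8, w=7. The other variables each still have more than one consistent value. That makes 3.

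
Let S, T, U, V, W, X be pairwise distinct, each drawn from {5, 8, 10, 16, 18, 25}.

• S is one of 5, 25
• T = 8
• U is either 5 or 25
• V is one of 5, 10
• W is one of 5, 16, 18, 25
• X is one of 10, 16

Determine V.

T's domain is down to {8}, so T = 8.
The 5 still-open variables together cover exactly {5, 10, 16, 18, 25} — 5 values for 5 variables — and 18 appears only in W's list, so W = 18.
The 4 still-open variables draw from only 4 values {5, 10, 16, 25}, so each is used; only X can be 16, hence X = 16.
The 3 still-open variables draw from only 3 values {5, 10, 25}, so each is used; only V can be 10, hence V = 10.

10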